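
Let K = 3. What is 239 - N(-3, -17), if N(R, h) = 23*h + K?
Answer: 627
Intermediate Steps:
N(R, h) = 3 + 23*h (N(R, h) = 23*h + 3 = 3 + 23*h)
239 - N(-3, -17) = 239 - (3 + 23*(-17)) = 239 - (3 - 391) = 239 - 1*(-388) = 239 + 388 = 627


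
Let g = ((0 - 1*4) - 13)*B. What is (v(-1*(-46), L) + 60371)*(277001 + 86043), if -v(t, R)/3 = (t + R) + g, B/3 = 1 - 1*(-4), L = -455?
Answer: 22640512972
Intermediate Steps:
B = 15 (B = 3*(1 - 1*(-4)) = 3*(1 + 4) = 3*5 = 15)
g = -255 (g = ((0 - 1*4) - 13)*15 = ((0 - 4) - 13)*15 = (-4 - 13)*15 = -17*15 = -255)
v(t, R) = 765 - 3*R - 3*t (v(t, R) = -3*((t + R) - 255) = -3*((R + t) - 255) = -3*(-255 + R + t) = 765 - 3*R - 3*t)
(v(-1*(-46), L) + 60371)*(277001 + 86043) = ((765 - 3*(-455) - (-3)*(-46)) + 60371)*(277001 + 86043) = ((765 + 1365 - 3*46) + 60371)*363044 = ((765 + 1365 - 138) + 60371)*363044 = (1992 + 60371)*363044 = 62363*363044 = 22640512972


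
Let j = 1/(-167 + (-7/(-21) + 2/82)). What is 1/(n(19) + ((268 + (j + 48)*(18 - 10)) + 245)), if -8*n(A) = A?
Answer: 163976/146689157 ≈ 0.0011178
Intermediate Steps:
n(A) = -A/8
j = -123/20497 (j = 1/(-167 + (-7*(-1/21) + 2*(1/82))) = 1/(-167 + (⅓ + 1/41)) = 1/(-167 + 44/123) = 1/(-20497/123) = -123/20497 ≈ -0.0060009)
1/(n(19) + ((268 + (j + 48)*(18 - 10)) + 245)) = 1/(-⅛*19 + ((268 + (-123/20497 + 48)*(18 - 10)) + 245)) = 1/(-19/8 + ((268 + (983733/20497)*8) + 245)) = 1/(-19/8 + ((268 + 7869864/20497) + 245)) = 1/(-19/8 + (13363060/20497 + 245)) = 1/(-19/8 + 18384825/20497) = 1/(146689157/163976) = 163976/146689157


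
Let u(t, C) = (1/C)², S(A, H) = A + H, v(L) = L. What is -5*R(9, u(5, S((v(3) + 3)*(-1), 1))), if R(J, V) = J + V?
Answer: -226/5 ≈ -45.200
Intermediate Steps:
u(t, C) = C⁻²
-5*R(9, u(5, S((v(3) + 3)*(-1), 1))) = -5*(9 + ((3 + 3)*(-1) + 1)⁻²) = -5*(9 + (6*(-1) + 1)⁻²) = -5*(9 + (-6 + 1)⁻²) = -5*(9 + (-5)⁻²) = -5*(9 + 1/25) = -5*226/25 = -226/5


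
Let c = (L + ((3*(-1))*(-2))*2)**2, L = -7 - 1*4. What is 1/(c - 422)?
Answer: -1/421 ≈ -0.0023753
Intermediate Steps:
L = -11 (L = -7 - 4 = -11)
c = 1 (c = (-11 + ((3*(-1))*(-2))*2)**2 = (-11 - 3*(-2)*2)**2 = (-11 + 6*2)**2 = (-11 + 12)**2 = 1**2 = 1)
1/(c - 422) = 1/(1 - 422) = 1/(-421) = -1/421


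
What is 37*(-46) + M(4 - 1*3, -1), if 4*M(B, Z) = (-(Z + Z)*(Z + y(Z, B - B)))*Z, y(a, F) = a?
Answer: -1701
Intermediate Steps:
M(B, Z) = -Z³ (M(B, Z) = ((-(Z + Z)*(Z + Z))*Z)/4 = ((-2*Z*2*Z)*Z)/4 = ((-4*Z²)*Z)/4 = (-4*Z³)/4 = -Z³)
37*(-46) + M(4 - 1*3, -1) = 37*(-46) - 1*(-1)³ = -1702 - 1*(-1) = -1702 + 1 = -1701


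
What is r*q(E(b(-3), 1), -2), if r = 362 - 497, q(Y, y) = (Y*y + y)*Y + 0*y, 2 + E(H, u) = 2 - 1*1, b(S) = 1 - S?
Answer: 0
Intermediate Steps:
E(H, u) = -1 (E(H, u) = -2 + (2 - 1*1) = -2 + (2 - 1) = -2 + 1 = -1)
q(Y, y) = Y*(y + Y*y) (q(Y, y) = (y + Y*y)*Y + 0 = Y*(y + Y*y) + 0 = Y*(y + Y*y))
r = -135
r*q(E(b(-3), 1), -2) = -(-135)*(-2)*(1 - 1) = -(-135)*(-2)*0 = -135*0 = 0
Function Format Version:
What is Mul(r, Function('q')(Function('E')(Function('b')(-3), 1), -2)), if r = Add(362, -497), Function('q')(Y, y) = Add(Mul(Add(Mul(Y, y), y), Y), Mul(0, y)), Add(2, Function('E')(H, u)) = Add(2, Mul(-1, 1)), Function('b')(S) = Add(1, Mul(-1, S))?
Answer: 0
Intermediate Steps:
Function('E')(H, u) = -1 (Function('E')(H, u) = Add(-2, Add(2, Mul(-1, 1))) = Add(-2, Add(2, -1)) = Add(-2, 1) = -1)
Function('q')(Y, y) = Mul(Y, Add(y, Mul(Y, y))) (Function('q')(Y, y) = Add(Mul(Add(y, Mul(Y, y)), Y), 0) = Add(Mul(Y, Add(y, Mul(Y, y))), 0) = Mul(Y, Add(y, Mul(Y, y))))
r = -135
Mul(r, Function('q')(Function('E')(Function('b')(-3), 1), -2)) = Mul(-135, Mul(-1, -2, Add(1, -1))) = Mul(-135, Mul(-1, -2, 0)) = Mul(-135, 0) = 0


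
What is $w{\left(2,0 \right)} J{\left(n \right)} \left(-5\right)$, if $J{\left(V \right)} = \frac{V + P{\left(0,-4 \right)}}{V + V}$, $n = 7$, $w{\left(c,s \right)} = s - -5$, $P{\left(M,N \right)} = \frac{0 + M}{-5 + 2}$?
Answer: $- \frac{25}{2} \approx -12.5$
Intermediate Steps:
$P{\left(M,N \right)} = - \frac{M}{3}$ ($P{\left(M,N \right)} = \frac{M}{-3} = M \left(- \frac{1}{3}\right) = - \frac{M}{3}$)
$w{\left(c,s \right)} = 5 + s$ ($w{\left(c,s \right)} = s + 5 = 5 + s$)
$J{\left(V \right)} = \frac{1}{2}$ ($J{\left(V \right)} = \frac{V - 0}{V + V} = \frac{V + 0}{2 V} = V \frac{1}{2 V} = \frac{1}{2}$)
$w{\left(2,0 \right)} J{\left(n \right)} \left(-5\right) = \left(5 + 0\right) \frac{1}{2} \left(-5\right) = 5 \cdot \frac{1}{2} \left(-5\right) = \frac{5}{2} \left(-5\right) = - \frac{25}{2}$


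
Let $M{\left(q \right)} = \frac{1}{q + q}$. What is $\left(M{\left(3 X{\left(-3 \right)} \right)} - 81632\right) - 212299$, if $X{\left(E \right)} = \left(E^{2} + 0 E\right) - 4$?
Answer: $- \frac{8817929}{30} \approx -2.9393 \cdot 10^{5}$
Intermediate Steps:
$X{\left(E \right)} = -4 + E^{2}$ ($X{\left(E \right)} = \left(E^{2} + 0\right) - 4 = E^{2} - 4 = -4 + E^{2}$)
$M{\left(q \right)} = \frac{1}{2 q}$
$\left(M{\left(3 X{\left(-3 \right)} \right)} - 81632\right) - 212299 = \left(\frac{1}{2 \cdot 3 \left(-4 + \left(-3\right)^{2}\right)} - 81632\right) - 212299 = \left(\frac{1}{2 \cdot 3 \left(-4 + 9\right)} - 81632\right) - 212299 = \left(\frac{1}{2 \cdot 3 \cdot 5} - 81632\right) - 212299 = \left(\frac{1}{2 \cdot 15} - 81632\right) - 212299 = \left(\frac{1}{2} \cdot \frac{1}{15} - 81632\right) - 212299 = \left(\frac{1}{30} - 81632\right) - 212299 = - \frac{2448959}{30} - 212299 = - \frac{8817929}{30}$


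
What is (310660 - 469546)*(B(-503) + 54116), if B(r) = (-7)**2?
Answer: -8606060190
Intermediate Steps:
B(r) = 49
(310660 - 469546)*(B(-503) + 54116) = (310660 - 469546)*(49 + 54116) = -158886*54165 = -8606060190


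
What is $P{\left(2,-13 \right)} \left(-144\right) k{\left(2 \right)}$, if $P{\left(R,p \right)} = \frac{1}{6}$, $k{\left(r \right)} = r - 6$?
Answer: $96$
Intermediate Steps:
$k{\left(r \right)} = -6 + r$
$P{\left(R,p \right)} = \frac{1}{6}$
$P{\left(2,-13 \right)} \left(-144\right) k{\left(2 \right)} = \frac{1}{6} \left(-144\right) \left(-6 + 2\right) = \left(-24\right) \left(-4\right) = 96$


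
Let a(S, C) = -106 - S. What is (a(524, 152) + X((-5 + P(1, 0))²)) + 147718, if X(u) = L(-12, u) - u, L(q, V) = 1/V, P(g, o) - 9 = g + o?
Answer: 3676576/25 ≈ 1.4706e+5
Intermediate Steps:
P(g, o) = 9 + g + o (P(g, o) = 9 + (g + o) = 9 + g + o)
X(u) = 1/u - u
(a(524, 152) + X((-5 + P(1, 0))²)) + 147718 = ((-106 - 1*524) + (1/((-5 + (9 + 1 + 0))²) - (-5 + (9 + 1 + 0))²)) + 147718 = ((-106 - 524) + (1/((-5 + 10)²) - (-5 + 10)²)) + 147718 = (-630 + (1/(5²) - 1*5²)) + 147718 = (-630 + (1/25 - 1*25)) + 147718 = (-630 + (1/25 - 25)) + 147718 = (-630 - 624/25) + 147718 = -16374/25 + 147718 = 3676576/25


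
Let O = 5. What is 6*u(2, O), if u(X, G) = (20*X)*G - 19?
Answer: 1086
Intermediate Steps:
u(X, G) = -19 + 20*G*X (u(X, G) = 20*G*X - 19 = -19 + 20*G*X)
6*u(2, O) = 6*(-19 + 20*5*2) = 6*(-19 + 200) = 6*181 = 1086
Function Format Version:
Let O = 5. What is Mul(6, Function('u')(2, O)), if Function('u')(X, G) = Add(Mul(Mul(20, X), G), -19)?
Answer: 1086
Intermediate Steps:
Function('u')(X, G) = Add(-19, Mul(20, G, X)) (Function('u')(X, G) = Add(Mul(20, G, X), -19) = Add(-19, Mul(20, G, X)))
Mul(6, Function('u')(2, O)) = Mul(6, Add(-19, Mul(20, 5, 2))) = Mul(6, Add(-19, 200)) = Mul(6, 181) = 1086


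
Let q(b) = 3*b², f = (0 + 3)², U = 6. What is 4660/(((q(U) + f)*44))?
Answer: 1165/1287 ≈ 0.90521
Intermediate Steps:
f = 9 (f = 3² = 9)
4660/(((q(U) + f)*44)) = 4660/(((3*6² + 9)*44)) = 4660/(((3*36 + 9)*44)) = 4660/(((108 + 9)*44)) = 4660/((117*44)) = 4660/5148 = 4660*(1/5148) = 1165/1287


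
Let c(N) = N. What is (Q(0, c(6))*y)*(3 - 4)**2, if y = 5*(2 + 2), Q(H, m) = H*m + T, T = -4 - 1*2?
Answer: -120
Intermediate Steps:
T = -6 (T = -4 - 2 = -6)
Q(H, m) = -6 + H*m (Q(H, m) = H*m - 6 = -6 + H*m)
y = 20 (y = 5*4 = 20)
(Q(0, c(6))*y)*(3 - 4)**2 = ((-6 + 0*6)*20)*(3 - 4)**2 = ((-6 + 0)*20)*(-1)**2 = -6*20*1 = -120*1 = -120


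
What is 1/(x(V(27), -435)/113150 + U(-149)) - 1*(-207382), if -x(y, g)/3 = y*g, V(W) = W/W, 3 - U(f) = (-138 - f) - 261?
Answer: 1187396978312/5725651 ≈ 2.0738e+5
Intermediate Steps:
U(f) = 402 + f (U(f) = 3 - ((-138 - f) - 261) = 3 - (-399 - f) = 3 + (399 + f) = 402 + f)
V(W) = 1
x(y, g) = -3*g*y (x(y, g) = -3*y*g = -3*g*y)
1/(x(V(27), -435)/113150 + U(-149)) - 1*(-207382) = 1/(-3*(-435)*1/113150 + (402 - 149)) - 1*(-207382) = 1/(1305*(1/113150) + 253) + 207382 = 1/(261/22630 + 253) + 207382 = 1/(5725651/22630) + 207382 = 22630/5725651 + 207382 = 1187396978312/5725651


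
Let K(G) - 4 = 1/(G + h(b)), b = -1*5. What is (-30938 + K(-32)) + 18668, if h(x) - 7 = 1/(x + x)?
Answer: -3078776/251 ≈ -12266.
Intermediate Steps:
b = -5
h(x) = 7 + 1/(2*x) (h(x) = 7 + 1/(x + x) = 7 + 1/(2*x))
K(G) = 4 + 1/(69/10 + G) (K(G) = 4 + 1/(G + (7 + (½)/(-5))) = 4 + 1/(G + (7 + (½)*(-⅕))) = 4 + 1/(G + (7 - ⅒)) = 4 + 1/(G + 69/10) = 4 + 1/(69/10 + G))
(-30938 + K(-32)) + 18668 = (-30938 + 2*(143 + 20*(-32))/(69 + 10*(-32))) + 18668 = (-30938 + 2*(143 - 640)/(69 - 320)) + 18668 = (-30938 + 2*(-497)/(-251)) + 18668 = (-30938 + 2*(-1/251)*(-497)) + 18668 = (-30938 + 994/251) + 18668 = -7764444/251 + 18668 = -3078776/251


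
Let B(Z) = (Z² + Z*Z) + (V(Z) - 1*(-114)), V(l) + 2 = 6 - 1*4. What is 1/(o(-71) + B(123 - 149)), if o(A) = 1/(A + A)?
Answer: 142/208171 ≈ 0.00068213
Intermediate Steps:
o(A) = 1/(2*A)
V(l) = 0 (V(l) = -2 + (6 - 1*4) = -2 + (6 - 4) = -2 + 2 = 0)
B(Z) = 114 + 2*Z² (B(Z) = (Z² + Z*Z) + (0 - 1*(-114)) = (Z² + Z²) + (0 + 114) = 2*Z² + 114 = 114 + 2*Z²)
1/(o(-71) + B(123 - 149)) = 1/((½)/(-71) + (114 + 2*(123 - 149)²)) = 1/((½)*(-1/71) + (114 + 2*(-26)²)) = 1/(-1/142 + (114 + 2*676)) = 1/(-1/142 + (114 + 1352)) = 1/(-1/142 + 1466) = 1/(208171/142) = 142/208171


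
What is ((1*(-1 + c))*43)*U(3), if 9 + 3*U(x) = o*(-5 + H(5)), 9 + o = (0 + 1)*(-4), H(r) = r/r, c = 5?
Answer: 7396/3 ≈ 2465.3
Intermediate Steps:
H(r) = 1
o = -13 (o = -9 + (0 + 1)*(-4) = -9 + 1*(-4) = -9 - 4 = -13)
U(x) = 43/3 (U(x) = -3 + (-13*(-5 + 1))/3 = -3 + (-13*(-4))/3 = -3 + (1/3)*52 = -3 + 52/3 = 43/3)
((1*(-1 + c))*43)*U(3) = ((1*(-1 + 5))*43)*(43/3) = ((1*4)*43)*(43/3) = (4*43)*(43/3) = 172*(43/3) = 7396/3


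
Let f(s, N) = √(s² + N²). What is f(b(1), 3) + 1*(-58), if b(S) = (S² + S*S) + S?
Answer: -58 + 3*√2 ≈ -53.757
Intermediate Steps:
b(S) = S + 2*S² (b(S) = (S² + S²) + S = 2*S² + S = S + 2*S²)
f(s, N) = √(N² + s²)
f(b(1), 3) + 1*(-58) = √(3² + (1*(1 + 2*1))²) + 1*(-58) = √(9 + (1*(1 + 2))²) - 58 = √(9 + (1*3)²) - 58 = √(9 + 3²) - 58 = √(9 + 9) - 58 = √18 - 58 = 3*√2 - 58 = -58 + 3*√2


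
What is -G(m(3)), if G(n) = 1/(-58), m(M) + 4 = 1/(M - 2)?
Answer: 1/58 ≈ 0.017241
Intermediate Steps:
m(M) = -4 + 1/(-2 + M) (m(M) = -4 + 1/(M - 2) = -4 + 1/(-2 + M))
G(n) = -1/58
-G(m(3)) = -1*(-1/58) = 1/58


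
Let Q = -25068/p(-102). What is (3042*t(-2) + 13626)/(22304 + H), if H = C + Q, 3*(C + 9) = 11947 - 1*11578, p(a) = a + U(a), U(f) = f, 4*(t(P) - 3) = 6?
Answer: 92871/76639 ≈ 1.2118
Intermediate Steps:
t(P) = 9/2 (t(P) = 3 + (¼)*6 = 3 + 3/2 = 9/2)
p(a) = 2*a (p(a) = a + a = 2*a)
C = 114 (C = -9 + (11947 - 1*11578)/3 = -9 + (11947 - 11578)/3 = -9 + (⅓)*369 = -9 + 123 = 114)
Q = 2089/17 (Q = -25068/(2*(-102)) = -25068/(-204) = -25068*(-1/204) = 2089/17 ≈ 122.88)
H = 4027/17 (H = 114 + 2089/17 = 4027/17 ≈ 236.88)
(3042*t(-2) + 13626)/(22304 + H) = (3042*(9/2) + 13626)/(22304 + 4027/17) = (13689 + 13626)/(383195/17) = 27315*(17/383195) = 92871/76639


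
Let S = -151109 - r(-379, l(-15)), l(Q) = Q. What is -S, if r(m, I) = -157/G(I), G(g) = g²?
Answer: 33999368/225 ≈ 1.5111e+5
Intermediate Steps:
r(m, I) = -157/I²
S = -33999368/225 (S = -151109 - (-157)/(-15)² = -151109 - (-157)/225 = -151109 - 1*(-157/225) = -151109 + 157/225 = -33999368/225 ≈ -1.5111e+5)
-S = -1*(-33999368/225) = 33999368/225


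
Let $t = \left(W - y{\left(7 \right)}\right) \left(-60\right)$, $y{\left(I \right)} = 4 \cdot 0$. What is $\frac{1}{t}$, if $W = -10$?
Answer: $\frac{1}{600} \approx 0.0016667$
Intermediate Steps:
$y{\left(I \right)} = 0$
$t = 600$ ($t = \left(-10 - 0\right) \left(-60\right) = \left(-10 + 0\right) \left(-60\right) = \left(-10\right) \left(-60\right) = 600$)
$\frac{1}{t} = \frac{1}{600}$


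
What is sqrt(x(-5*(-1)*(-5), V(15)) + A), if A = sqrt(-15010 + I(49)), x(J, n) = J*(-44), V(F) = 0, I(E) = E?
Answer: sqrt(1100 + I*sqrt(14961)) ≈ 33.217 + 1.8411*I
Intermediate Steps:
x(J, n) = -44*J
A = I*sqrt(14961) (A = sqrt(-15010 + 49) = sqrt(-14961) = I*sqrt(14961) ≈ 122.32*I)
sqrt(x(-5*(-1)*(-5), V(15)) + A) = sqrt(-44*(-5*(-1))*(-5) + I*sqrt(14961)) = sqrt(-220*(-5) + I*sqrt(14961)) = sqrt(-44*(-25) + I*sqrt(14961)) = sqrt(1100 + I*sqrt(14961))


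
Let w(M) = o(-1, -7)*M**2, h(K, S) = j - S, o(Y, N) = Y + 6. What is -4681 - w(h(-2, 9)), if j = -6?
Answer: -5806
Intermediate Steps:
o(Y, N) = 6 + Y
h(K, S) = -6 - S
w(M) = 5*M**2 (w(M) = (6 - 1)*M**2 = 5*M**2)
-4681 - w(h(-2, 9)) = -4681 - 5*(-6 - 1*9)**2 = -4681 - 5*(-6 - 9)**2 = -4681 - 5*(-15)**2 = -4681 - 5*225 = -4681 - 1*1125 = -4681 - 1125 = -5806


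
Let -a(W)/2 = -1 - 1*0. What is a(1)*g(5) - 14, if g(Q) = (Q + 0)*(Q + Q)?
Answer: 86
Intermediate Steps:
g(Q) = 2*Q² (g(Q) = Q*(2*Q) = 2*Q²)
a(W) = 2 (a(W) = -2*(-1 - 1*0) = -2*(-1 + 0) = -2*(-1) = 2)
a(1)*g(5) - 14 = 2*(2*5²) - 14 = 2*(2*25) - 14 = 2*50 - 14 = 100 - 14 = 86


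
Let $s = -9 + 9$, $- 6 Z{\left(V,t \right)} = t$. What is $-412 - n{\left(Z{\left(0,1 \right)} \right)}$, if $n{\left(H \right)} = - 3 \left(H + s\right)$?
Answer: $- \frac{825}{2} \approx -412.5$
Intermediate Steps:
$Z{\left(V,t \right)} = - \frac{t}{6}$
$s = 0$
$n{\left(H \right)} = - 3 H$ ($n{\left(H \right)} = - 3 \left(H + 0\right) = - 3 H$)
$-412 - n{\left(Z{\left(0,1 \right)} \right)} = -412 - - 3 \left(\left(- \frac{1}{6}\right) 1\right) = -412 - \left(-3\right) \left(- \frac{1}{6}\right) = -412 - \frac{1}{2} = - \frac{825}{2}$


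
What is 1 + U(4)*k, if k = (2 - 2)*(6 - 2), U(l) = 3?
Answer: 1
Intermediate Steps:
k = 0 (k = 0*4 = 0)
1 + U(4)*k = 1 + 3*0 = 1 + 0 = 1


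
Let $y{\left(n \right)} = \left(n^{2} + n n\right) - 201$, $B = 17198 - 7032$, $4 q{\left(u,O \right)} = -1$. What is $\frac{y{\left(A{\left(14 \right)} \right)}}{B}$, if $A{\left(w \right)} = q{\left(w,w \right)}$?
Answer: $- \frac{1607}{81328} \approx -0.019759$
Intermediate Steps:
$q{\left(u,O \right)} = - \frac{1}{4}$ ($q{\left(u,O \right)} = \frac{1}{4} \left(-1\right) = - \frac{1}{4}$)
$A{\left(w \right)} = - \frac{1}{4}$
$B = 10166$ ($B = 17198 - 7032 = 10166$)
$y{\left(n \right)} = -201 + 2 n^{2}$ ($y{\left(n \right)} = \left(n^{2} + n^{2}\right) - 201 = 2 n^{2} - 201 = -201 + 2 n^{2}$)
$\frac{y{\left(A{\left(14 \right)} \right)}}{B} = \frac{-201 + 2 \left(- \frac{1}{4}\right)^{2}}{10166} = \left(-201 + 2 \cdot \frac{1}{16}\right) \frac{1}{10166} = \left(-201 + \frac{1}{8}\right) \frac{1}{10166} = \left(- \frac{1607}{8}\right) \frac{1}{10166} = - \frac{1607}{81328}$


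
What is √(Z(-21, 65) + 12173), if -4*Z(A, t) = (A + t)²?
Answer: √11689 ≈ 108.12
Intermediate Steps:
Z(A, t) = -(A + t)²/4
√(Z(-21, 65) + 12173) = √(-(-21 + 65)²/4 + 12173) = √(-¼*44² + 12173) = √(-¼*1936 + 12173) = √(-484 + 12173) = √11689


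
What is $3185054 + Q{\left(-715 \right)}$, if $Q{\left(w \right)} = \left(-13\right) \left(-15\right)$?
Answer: $3185249$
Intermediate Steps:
$Q{\left(w \right)} = 195$
$3185054 + Q{\left(-715 \right)} = 3185054 + 195 = 3185249$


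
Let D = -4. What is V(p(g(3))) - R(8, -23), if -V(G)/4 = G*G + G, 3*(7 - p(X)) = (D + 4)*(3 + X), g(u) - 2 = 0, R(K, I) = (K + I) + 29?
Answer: -238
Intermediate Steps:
R(K, I) = 29 + I + K (R(K, I) = (I + K) + 29 = 29 + I + K)
g(u) = 2 (g(u) = 2 + 0 = 2)
p(X) = 7 (p(X) = 7 - (-4 + 4)*(3 + X)/3 = 7 - 0*(3 + X) = 7 - 1/3*0 = 7 + 0 = 7)
V(G) = -4*G - 4*G**2 (V(G) = -4*(G*G + G) = -4*(G**2 + G) = -4*(G + G**2) = -4*G - 4*G**2)
V(p(g(3))) - R(8, -23) = -4*7*(1 + 7) - (29 - 23 + 8) = -4*7*8 - 1*14 = -224 - 14 = -238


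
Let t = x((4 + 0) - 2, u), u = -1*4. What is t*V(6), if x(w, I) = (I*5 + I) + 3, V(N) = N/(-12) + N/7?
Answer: -15/2 ≈ -7.5000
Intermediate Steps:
V(N) = 5*N/84 (V(N) = N*(-1/12) + N*(1/7) = -N/12 + N/7 = 5*N/84)
u = -4
x(w, I) = 3 + 6*I (x(w, I) = (5*I + I) + 3 = 6*I + 3 = 3 + 6*I)
t = -21 (t = 3 + 6*(-4) = 3 - 24 = -21)
t*V(6) = -5*6/4 = -21*5/14 = -15/2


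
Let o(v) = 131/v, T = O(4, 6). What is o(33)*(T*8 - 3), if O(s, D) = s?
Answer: 3799/33 ≈ 115.12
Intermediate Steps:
T = 4
o(33)*(T*8 - 3) = (131/33)*(4*8 - 3) = (131*(1/33))*(32 - 3) = (131/33)*29 = 3799/33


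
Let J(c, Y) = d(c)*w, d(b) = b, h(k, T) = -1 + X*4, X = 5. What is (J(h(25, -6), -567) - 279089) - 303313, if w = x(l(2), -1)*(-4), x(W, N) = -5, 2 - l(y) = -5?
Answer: -582022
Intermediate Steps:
h(k, T) = 19 (h(k, T) = -1 + 5*4 = -1 + 20 = 19)
l(y) = 7 (l(y) = 2 - 1*(-5) = 2 + 5 = 7)
w = 20 (w = -5*(-4) = 20)
J(c, Y) = 20*c (J(c, Y) = c*20 = 20*c)
(J(h(25, -6), -567) - 279089) - 303313 = (20*19 - 279089) - 303313 = (380 - 279089) - 303313 = -278709 - 303313 = -582022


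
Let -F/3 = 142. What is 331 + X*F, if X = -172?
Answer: 73603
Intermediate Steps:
F = -426 (F = -3*142 = -426)
331 + X*F = 331 - 172*(-426) = 331 + 73272 = 73603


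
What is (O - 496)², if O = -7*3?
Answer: 267289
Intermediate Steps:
O = -21
(O - 496)² = (-21 - 496)² = (-517)² = 267289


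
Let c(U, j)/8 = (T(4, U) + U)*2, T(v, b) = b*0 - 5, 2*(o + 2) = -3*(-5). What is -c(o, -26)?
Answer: -8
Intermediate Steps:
o = 11/2 (o = -2 + (-3*(-5))/2 = -2 + (½)*15 = -2 + 15/2 = 11/2 ≈ 5.5000)
T(v, b) = -5 (T(v, b) = 0 - 5 = -5)
c(U, j) = -80 + 16*U (c(U, j) = 8*((-5 + U)*2) = 8*(-10 + 2*U) = -80 + 16*U)
-c(o, -26) = -(-80 + 16*(11/2)) = -(-80 + 88) = -1*8 = -8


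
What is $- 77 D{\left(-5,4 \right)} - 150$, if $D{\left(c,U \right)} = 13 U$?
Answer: $-4154$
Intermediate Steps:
$- 77 D{\left(-5,4 \right)} - 150 = - 77 \cdot 13 \cdot 4 - 150 = \left(-77\right) 52 - 150 = -4004 - 150 = -4154$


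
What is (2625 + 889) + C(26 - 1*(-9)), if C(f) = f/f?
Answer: 3515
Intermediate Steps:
C(f) = 1
(2625 + 889) + C(26 - 1*(-9)) = (2625 + 889) + 1 = 3514 + 1 = 3515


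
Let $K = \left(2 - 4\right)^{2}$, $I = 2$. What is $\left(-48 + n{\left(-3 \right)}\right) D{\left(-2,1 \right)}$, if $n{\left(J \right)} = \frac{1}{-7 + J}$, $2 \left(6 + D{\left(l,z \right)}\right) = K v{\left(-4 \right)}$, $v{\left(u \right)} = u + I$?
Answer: $481$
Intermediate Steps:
$v{\left(u \right)} = 2 + u$ ($v{\left(u \right)} = u + 2 = 2 + u$)
$K = 4$ ($K = \left(-2\right)^{2} = 4$)
$D{\left(l,z \right)} = -10$ ($D{\left(l,z \right)} = -6 + \frac{4 \left(2 - 4\right)}{2} = -6 + \frac{4 \left(-2\right)}{2} = -6 + \frac{1}{2} \left(-8\right) = -6 - 4 = -10$)
$\left(-48 + n{\left(-3 \right)}\right) D{\left(-2,1 \right)} = \left(-48 + \frac{1}{-7 - 3}\right) \left(-10\right) = \left(-48 + \frac{1}{-10}\right) \left(-10\right) = \left(-48 - \frac{1}{10}\right) \left(-10\right) = \left(- \frac{481}{10}\right) \left(-10\right) = 481$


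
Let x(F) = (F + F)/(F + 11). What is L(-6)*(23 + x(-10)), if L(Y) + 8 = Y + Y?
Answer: -60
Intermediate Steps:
L(Y) = -8 + 2*Y (L(Y) = -8 + (Y + Y) = -8 + 2*Y)
x(F) = 2*F/(11 + F) (x(F) = (2*F)/(11 + F) = 2*F/(11 + F))
L(-6)*(23 + x(-10)) = (-8 + 2*(-6))*(23 + 2*(-10)/(11 - 10)) = (-8 - 12)*(23 + 2*(-10)/1) = -20*(23 + 2*(-10)*1) = -20*(23 - 20) = -20*3 = -60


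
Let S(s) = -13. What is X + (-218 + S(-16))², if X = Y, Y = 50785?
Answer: 104146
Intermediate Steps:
X = 50785
X + (-218 + S(-16))² = 50785 + (-218 - 13)² = 50785 + (-231)² = 50785 + 53361 = 104146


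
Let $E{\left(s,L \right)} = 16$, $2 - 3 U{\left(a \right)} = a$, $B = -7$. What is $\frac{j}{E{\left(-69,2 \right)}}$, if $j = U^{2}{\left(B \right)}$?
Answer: $\frac{9}{16} \approx 0.5625$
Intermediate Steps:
$U{\left(a \right)} = \frac{2}{3} - \frac{a}{3}$
$j = 9$ ($j = \left(\frac{2}{3} - - \frac{7}{3}\right)^{2} = \left(\frac{2}{3} + \frac{7}{3}\right)^{2} = 3^{2} = 9$)
$\frac{j}{E{\left(-69,2 \right)}} = \frac{9}{16}$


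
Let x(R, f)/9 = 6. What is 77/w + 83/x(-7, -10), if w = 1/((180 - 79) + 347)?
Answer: 1862867/54 ≈ 34498.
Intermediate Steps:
x(R, f) = 54 (x(R, f) = 9*6 = 54)
w = 1/448 (w = 1/(101 + 347) = 1/448 ≈ 0.0022321)
77/w + 83/x(-7, -10) = 77/(1/448) + 83/54 = 77*448 + 83*(1/54) = 34496 + 83/54 = 1862867/54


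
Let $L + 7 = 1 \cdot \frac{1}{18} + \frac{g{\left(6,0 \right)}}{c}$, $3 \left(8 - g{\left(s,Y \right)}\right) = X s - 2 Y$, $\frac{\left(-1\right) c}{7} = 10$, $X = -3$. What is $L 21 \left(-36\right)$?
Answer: $\frac{27006}{5} \approx 5401.2$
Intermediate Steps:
$c = -70$ ($c = \left(-7\right) 10 = -70$)
$g{\left(s,Y \right)} = 8 + s + \frac{2 Y}{3}$ ($g{\left(s,Y \right)} = 8 - \frac{- 3 s - 2 Y}{3} = 8 + \left(s + \frac{2 Y}{3}\right) = 8 + s + \frac{2 Y}{3}$)
$L = - \frac{643}{90}$ ($L = -7 + \left(1 \cdot \frac{1}{18} + \frac{8 + 6 + \frac{2}{3} \cdot 0}{-70}\right) = -7 + \left(1 \cdot \frac{1}{18} + \left(8 + 6 + 0\right) \left(- \frac{1}{70}\right)\right) = -7 + \left(\frac{1}{18} + 14 \left(- \frac{1}{70}\right)\right) = -7 + \left(\frac{1}{18} - \frac{1}{5}\right) = -7 - \frac{13}{90} = - \frac{643}{90} \approx -7.1444$)
$L 21 \left(-36\right) = \left(- \frac{643}{90}\right) 21 \left(-36\right) = \left(- \frac{4501}{30}\right) \left(-36\right) = \frac{27006}{5}$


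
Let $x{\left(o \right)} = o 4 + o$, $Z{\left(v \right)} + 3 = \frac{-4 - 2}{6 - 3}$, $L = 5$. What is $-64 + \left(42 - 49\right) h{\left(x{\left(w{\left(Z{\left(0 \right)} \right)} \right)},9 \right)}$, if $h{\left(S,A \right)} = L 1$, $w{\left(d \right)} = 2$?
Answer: $-99$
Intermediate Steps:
$Z{\left(v \right)} = -5$ ($Z{\left(v \right)} = -3 + \frac{-4 - 2}{6 - 3} = -3 - \frac{6}{3} = -3 - 2 = -5$)
$x{\left(o \right)} = 5 o$ ($x{\left(o \right)} = 4 o + o = 5 o$)
$h{\left(S,A \right)} = 5$ ($h{\left(S,A \right)} = 5 \cdot 1 = 5$)
$-64 + \left(42 - 49\right) h{\left(x{\left(w{\left(Z{\left(0 \right)} \right)} \right)},9 \right)} = -64 + \left(42 - 49\right) 5 = -64 - 35 = -99$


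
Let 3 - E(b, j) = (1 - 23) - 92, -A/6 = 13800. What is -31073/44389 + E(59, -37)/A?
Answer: -286448657/408378800 ≈ -0.70143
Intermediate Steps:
A = -82800 (A = -6*13800 = -82800)
E(b, j) = 117 (E(b, j) = 3 - ((1 - 23) - 92) = 3 - (-22 - 92) = 3 - 1*(-114) = 3 + 114 = 117)
-31073/44389 + E(59, -37)/A = -31073/44389 + 117/(-82800) = -31073*1/44389 + 117*(-1/82800) = -31073/44389 - 13/9200 = -286448657/408378800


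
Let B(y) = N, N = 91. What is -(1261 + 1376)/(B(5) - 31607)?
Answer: 2637/31516 ≈ 0.083672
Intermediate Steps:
B(y) = 91
-(1261 + 1376)/(B(5) - 31607) = -(1261 + 1376)/(91 - 31607) = -2637/(-31516) = -2637*(-1)/31516 = -1*(-2637/31516) = 2637/31516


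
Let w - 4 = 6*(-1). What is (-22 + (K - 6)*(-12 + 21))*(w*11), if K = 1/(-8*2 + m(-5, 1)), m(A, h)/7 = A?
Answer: 28490/17 ≈ 1675.9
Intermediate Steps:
m(A, h) = 7*A
w = -2 (w = 4 + 6*(-1) = 4 - 6 = -2)
K = -1/51 (K = 1/(-8*2 + 7*(-5)) = 1/(-16 - 35) = 1/(-51) = -1/51 ≈ -0.019608)
(-22 + (K - 6)*(-12 + 21))*(w*11) = (-22 + (-1/51 - 6)*(-12 + 21))*(-2*11) = (-22 - 307/51*9)*(-22) = (-22 - 921/17)*(-22) = -1295/17*(-22) = 28490/17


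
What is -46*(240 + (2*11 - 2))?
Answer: -11960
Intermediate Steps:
-46*(240 + (2*11 - 2)) = -46*(240 + (22 - 2)) = -46*(240 + 20) = -46*260 = -11960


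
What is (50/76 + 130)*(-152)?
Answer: -19860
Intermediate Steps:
(50/76 + 130)*(-152) = (50*(1/76) + 130)*(-152) = (25/38 + 130)*(-152) = (4965/38)*(-152) = -19860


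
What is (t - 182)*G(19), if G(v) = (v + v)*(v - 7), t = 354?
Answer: 78432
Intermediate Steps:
G(v) = 2*v*(-7 + v) (G(v) = (2*v)*(-7 + v) = 2*v*(-7 + v))
(t - 182)*G(19) = (354 - 182)*(2*19*(-7 + 19)) = 172*(2*19*12) = 172*456 = 78432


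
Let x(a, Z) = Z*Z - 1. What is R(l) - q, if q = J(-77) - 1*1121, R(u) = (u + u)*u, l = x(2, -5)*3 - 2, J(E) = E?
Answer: 10998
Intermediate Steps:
x(a, Z) = -1 + Z² (x(a, Z) = Z² - 1 = -1 + Z²)
l = 70 (l = (-1 + (-5)²)*3 - 2 = (-1 + 25)*3 - 2 = 24*3 - 2 = 72 - 2 = 70)
R(u) = 2*u² (R(u) = (2*u)*u = 2*u²)
q = -1198 (q = -77 - 1*1121 = -77 - 1121 = -1198)
R(l) - q = 2*70² - 1*(-1198) = 2*4900 + 1198 = 9800 + 1198 = 10998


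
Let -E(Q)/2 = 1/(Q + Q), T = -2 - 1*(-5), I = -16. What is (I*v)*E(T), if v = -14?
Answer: -224/3 ≈ -74.667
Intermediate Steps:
T = 3 (T = -2 + 5 = 3)
E(Q) = -1/Q (E(Q) = -2/(Q + Q) = -2*1/(2*Q) = -1/Q)
(I*v)*E(T) = (-16*(-14))*(-1/3) = 224*(-1*⅓) = 224*(-⅓) = -224/3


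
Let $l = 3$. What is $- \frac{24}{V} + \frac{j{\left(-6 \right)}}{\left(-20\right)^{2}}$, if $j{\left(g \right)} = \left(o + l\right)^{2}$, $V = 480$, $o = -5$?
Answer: $- \frac{1}{25} \approx -0.04$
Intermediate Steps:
$j{\left(g \right)} = 4$ ($j{\left(g \right)} = \left(-5 + 3\right)^{2} = \left(-2\right)^{2} = 4$)
$- \frac{24}{V} + \frac{j{\left(-6 \right)}}{\left(-20\right)^{2}} = - \frac{24}{480} + \frac{4}{\left(-20\right)^{2}} = \left(-24\right) \frac{1}{480} + \frac{4}{400} = - \frac{1}{20} + 4 \cdot \frac{1}{400} = - \frac{1}{20} + \frac{1}{100} = - \frac{1}{25}$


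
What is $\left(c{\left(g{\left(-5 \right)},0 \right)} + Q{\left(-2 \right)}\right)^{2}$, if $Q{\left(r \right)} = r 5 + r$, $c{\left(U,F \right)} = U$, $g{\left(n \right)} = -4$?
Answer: $256$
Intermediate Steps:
$Q{\left(r \right)} = 6 r$ ($Q{\left(r \right)} = 5 r + r = 6 r$)
$\left(c{\left(g{\left(-5 \right)},0 \right)} + Q{\left(-2 \right)}\right)^{2} = \left(-4 + 6 \left(-2\right)\right)^{2} = \left(-4 - 12\right)^{2} = \left(-16\right)^{2} = 256$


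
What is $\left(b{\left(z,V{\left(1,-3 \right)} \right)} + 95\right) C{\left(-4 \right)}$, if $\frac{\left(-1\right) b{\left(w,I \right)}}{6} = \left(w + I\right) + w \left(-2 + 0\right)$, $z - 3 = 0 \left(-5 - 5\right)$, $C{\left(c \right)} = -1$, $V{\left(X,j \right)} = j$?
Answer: $-131$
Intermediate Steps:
$z = 3$ ($z = 3 + 0 \left(-5 - 5\right) = 3 + 0 \left(-10\right) = 3 + 0 = 3$)
$b{\left(w,I \right)} = - 6 I + 6 w$ ($b{\left(w,I \right)} = - 6 \left(\left(w + I\right) + w \left(-2 + 0\right)\right) = - 6 \left(\left(I + w\right) + w \left(-2\right)\right) = - 6 \left(\left(I + w\right) - 2 w\right) = - 6 \left(I - w\right) = - 6 I + 6 w$)
$\left(b{\left(z,V{\left(1,-3 \right)} \right)} + 95\right) C{\left(-4 \right)} = \left(\left(\left(-6\right) \left(-3\right) + 6 \cdot 3\right) + 95\right) \left(-1\right) = \left(\left(18 + 18\right) + 95\right) \left(-1\right) = \left(36 + 95\right) \left(-1\right) = 131 \left(-1\right) = -131$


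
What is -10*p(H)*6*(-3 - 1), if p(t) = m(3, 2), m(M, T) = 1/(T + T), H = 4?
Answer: 60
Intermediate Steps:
m(M, T) = 1/(2*T)
p(t) = 1/4 (p(t) = (1/2)/2 = (1/2)*(1/2) = 1/4)
-10*p(H)*6*(-3 - 1) = -10*(1/4)*6*(-3 - 1) = -15*(-4) = -10*(-6) = 60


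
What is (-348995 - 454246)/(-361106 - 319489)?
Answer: 267747/226865 ≈ 1.1802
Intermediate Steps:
(-348995 - 454246)/(-361106 - 319489) = -803241/(-680595) = -803241*(-1/680595) = 267747/226865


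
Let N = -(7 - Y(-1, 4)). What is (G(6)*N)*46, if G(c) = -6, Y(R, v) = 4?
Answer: 828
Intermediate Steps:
N = -3 (N = -(7 - 1*4) = -(7 - 4) = -1*3 = -3)
(G(6)*N)*46 = -6*(-3)*46 = 18*46 = 828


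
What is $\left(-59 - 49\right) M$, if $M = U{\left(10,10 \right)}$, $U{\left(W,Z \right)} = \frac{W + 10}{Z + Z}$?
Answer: $-108$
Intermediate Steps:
$U{\left(W,Z \right)} = \frac{10 + W}{2 Z}$
$M = 1$ ($M = \frac{10 + 10}{2 \cdot 10} = \frac{1}{2} \cdot \frac{1}{10} \cdot 20 = 1$)
$\left(-59 - 49\right) M = \left(-59 - 49\right) 1 = \left(-108\right) 1 = -108$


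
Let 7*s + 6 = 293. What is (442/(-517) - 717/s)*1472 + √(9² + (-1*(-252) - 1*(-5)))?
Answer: -572329792/21197 + 13*√2 ≈ -26982.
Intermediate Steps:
s = 41 (s = -6/7 + (⅐)*293 = -6/7 + 293/7 = 41)
(442/(-517) - 717/s)*1472 + √(9² + (-1*(-252) - 1*(-5))) = (442/(-517) - 717/41)*1472 + √(9² + (-1*(-252) - 1*(-5))) = (442*(-1/517) - 717*1/41)*1472 + √(81 + (252 + 5)) = (-442/517 - 717/41)*1472 + √(81 + 257) = -388811/21197*1472 + √338 = -572329792/21197 + 13*√2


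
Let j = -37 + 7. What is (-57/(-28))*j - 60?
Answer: -1695/14 ≈ -121.07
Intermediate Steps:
j = -30
(-57/(-28))*j - 60 = -57/(-28)*(-30) - 60 = -57*(-1/28)*(-30) - 60 = (57/28)*(-30) - 60 = -855/14 - 60 = -1695/14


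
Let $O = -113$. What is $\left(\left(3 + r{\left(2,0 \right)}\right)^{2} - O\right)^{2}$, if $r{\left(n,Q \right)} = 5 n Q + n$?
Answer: $19044$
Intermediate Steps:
$r{\left(n,Q \right)} = n + 5 Q n$ ($r{\left(n,Q \right)} = 5 Q n + n = n + 5 Q n$)
$\left(\left(3 + r{\left(2,0 \right)}\right)^{2} - O\right)^{2} = \left(\left(3 + 2 \left(1 + 5 \cdot 0\right)\right)^{2} - -113\right)^{2} = \left(\left(3 + 2 \left(1 + 0\right)\right)^{2} + 113\right)^{2} = \left(\left(3 + 2 \cdot 1\right)^{2} + 113\right)^{2} = \left(\left(3 + 2\right)^{2} + 113\right)^{2} = \left(5^{2} + 113\right)^{2} = \left(25 + 113\right)^{2} = 138^{2} = 19044$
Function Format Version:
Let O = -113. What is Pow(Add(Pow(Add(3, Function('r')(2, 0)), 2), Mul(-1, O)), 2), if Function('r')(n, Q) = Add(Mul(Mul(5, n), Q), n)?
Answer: 19044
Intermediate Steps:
Function('r')(n, Q) = Add(n, Mul(5, Q, n)) (Function('r')(n, Q) = Add(Mul(5, Q, n), n) = Add(n, Mul(5, Q, n)))
Pow(Add(Pow(Add(3, Function('r')(2, 0)), 2), Mul(-1, O)), 2) = Pow(Add(Pow(Add(3, Mul(2, Add(1, Mul(5, 0)))), 2), Mul(-1, -113)), 2) = Pow(Add(Pow(Add(3, Mul(2, Add(1, 0))), 2), 113), 2) = Pow(Add(Pow(Add(3, Mul(2, 1)), 2), 113), 2) = Pow(Add(Pow(Add(3, 2), 2), 113), 2) = Pow(Add(Pow(5, 2), 113), 2) = Pow(Add(25, 113), 2) = Pow(138, 2) = 19044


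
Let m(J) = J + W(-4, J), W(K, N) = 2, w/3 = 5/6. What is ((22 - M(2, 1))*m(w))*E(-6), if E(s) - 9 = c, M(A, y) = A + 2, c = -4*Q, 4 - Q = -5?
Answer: -2187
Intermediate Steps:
w = 5/2 (w = 3*(5/6) = 3*(5*(⅙)) = 3*(⅚) = 5/2 ≈ 2.5000)
Q = 9 (Q = 4 - 1*(-5) = 4 + 5 = 9)
c = -36 (c = -4*9 = -36)
M(A, y) = 2 + A
m(J) = 2 + J (m(J) = J + 2 = 2 + J)
E(s) = -27 (E(s) = 9 - 36 = -27)
((22 - M(2, 1))*m(w))*E(-6) = ((22 - (2 + 2))*(2 + 5/2))*(-27) = ((22 - 1*4)*(9/2))*(-27) = ((22 - 4)*(9/2))*(-27) = (18*(9/2))*(-27) = 81*(-27) = -2187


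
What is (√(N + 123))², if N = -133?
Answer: -10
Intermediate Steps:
(√(N + 123))² = (√(-133 + 123))² = (√(-10))² = (I*√10)² = -10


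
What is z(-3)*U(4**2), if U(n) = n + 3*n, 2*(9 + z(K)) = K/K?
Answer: -544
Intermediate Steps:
z(K) = -17/2 (z(K) = -9 + (K/K)/2 = -9 + (1/2)*1 = -9 + 1/2 = -17/2)
U(n) = 4*n
z(-3)*U(4**2) = -34*4**2 = -34*16 = -17/2*64 = -544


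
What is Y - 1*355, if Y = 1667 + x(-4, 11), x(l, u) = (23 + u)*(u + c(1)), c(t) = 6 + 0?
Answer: 1890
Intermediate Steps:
c(t) = 6
x(l, u) = (6 + u)*(23 + u) (x(l, u) = (23 + u)*(u + 6) = (23 + u)*(6 + u) = (6 + u)*(23 + u))
Y = 2245 (Y = 1667 + (138 + 11**2 + 29*11) = 1667 + (138 + 121 + 319) = 1667 + 578 = 2245)
Y - 1*355 = 2245 - 1*355 = 2245 - 355 = 1890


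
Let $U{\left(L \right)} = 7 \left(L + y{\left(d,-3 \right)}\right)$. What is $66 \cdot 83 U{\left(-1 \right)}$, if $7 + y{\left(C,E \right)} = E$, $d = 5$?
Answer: $-421806$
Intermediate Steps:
$y{\left(C,E \right)} = -7 + E$
$U{\left(L \right)} = -70 + 7 L$ ($U{\left(L \right)} = 7 \left(L - 10\right) = 7 \left(-10 + L\right) = -70 + 7 L$)
$66 \cdot 83 U{\left(-1 \right)} = 66 \cdot 83 \left(-70 + 7 \left(-1\right)\right) = 5478 \left(-70 - 7\right) = 5478 \left(-77\right) = -421806$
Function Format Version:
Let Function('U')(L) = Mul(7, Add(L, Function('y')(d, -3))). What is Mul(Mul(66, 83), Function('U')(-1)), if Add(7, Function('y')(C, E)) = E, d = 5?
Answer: -421806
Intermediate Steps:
Function('y')(C, E) = Add(-7, E)
Function('U')(L) = Add(-70, Mul(7, L)) (Function('U')(L) = Mul(7, Add(L, Add(-7, -3))) = Mul(7, Add(L, -10)) = Mul(7, Add(-10, L)) = Add(-70, Mul(7, L)))
Mul(Mul(66, 83), Function('U')(-1)) = Mul(Mul(66, 83), Add(-70, Mul(7, -1))) = Mul(5478, Add(-70, -7)) = Mul(5478, -77) = -421806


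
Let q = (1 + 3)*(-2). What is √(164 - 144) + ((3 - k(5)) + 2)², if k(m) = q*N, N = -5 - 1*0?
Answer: 1225 + 2*√5 ≈ 1229.5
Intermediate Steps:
N = -5 (N = -5 + 0 = -5)
q = -8 (q = 4*(-2) = -8)
k(m) = 40 (k(m) = -8*(-5) = 40)
√(164 - 144) + ((3 - k(5)) + 2)² = √(164 - 144) + ((3 - 1*40) + 2)² = √20 + ((3 - 40) + 2)² = 2*√5 + (-37 + 2)² = 2*√5 + (-35)² = 2*√5 + 1225 = 1225 + 2*√5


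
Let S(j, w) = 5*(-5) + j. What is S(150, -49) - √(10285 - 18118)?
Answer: 125 - I*√7833 ≈ 125.0 - 88.504*I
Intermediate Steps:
S(j, w) = -25 + j
S(150, -49) - √(10285 - 18118) = (-25 + 150) - √(10285 - 18118) = 125 - √(-7833) = 125 - I*√7833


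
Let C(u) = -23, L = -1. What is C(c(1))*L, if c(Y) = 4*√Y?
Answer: 23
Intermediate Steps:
C(c(1))*L = -23*(-1) = 23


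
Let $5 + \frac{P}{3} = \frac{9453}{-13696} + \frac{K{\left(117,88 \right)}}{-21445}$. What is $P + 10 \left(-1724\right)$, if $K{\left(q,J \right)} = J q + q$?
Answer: $- \frac{5069014481699}{293710720} \approx -17259.0$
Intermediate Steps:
$K{\left(q,J \right)} = q + J q$
$P = - \frac{5441668899}{293710720}$ ($P = -15 + 3 \left(\frac{9453}{-13696} + \frac{117 \left(1 + 88\right)}{-21445}\right) = -15 + 3 \left(9453 \left(- \frac{1}{13696}\right) + 117 \cdot 89 \left(- \frac{1}{21445}\right)\right) = -15 + 3 \left(- \frac{9453}{13696} + 10413 \left(- \frac{1}{21445}\right)\right) = -15 + 3 \left(- \frac{9453}{13696} - \frac{10413}{21445}\right) = -15 + 3 \left(- \frac{345336033}{293710720}\right) = -15 - \frac{1036008099}{293710720} = - \frac{5441668899}{293710720} \approx -18.527$)
$P + 10 \left(-1724\right) = - \frac{5441668899}{293710720} + 10 \left(-1724\right) = - \frac{5441668899}{293710720} - 17240 = - \frac{5069014481699}{293710720}$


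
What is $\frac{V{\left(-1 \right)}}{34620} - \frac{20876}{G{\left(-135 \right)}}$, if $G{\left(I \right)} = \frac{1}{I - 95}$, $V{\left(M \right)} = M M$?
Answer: $\frac{166227237601}{34620} \approx 4.8015 \cdot 10^{6}$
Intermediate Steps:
$V{\left(M \right)} = M^{2}$
$G{\left(I \right)} = \frac{1}{-95 + I}$
$\frac{V{\left(-1 \right)}}{34620} - \frac{20876}{G{\left(-135 \right)}} = \frac{\left(-1\right)^{2}}{34620} - \frac{20876}{\frac{1}{-95 - 135}} = 1 \cdot \frac{1}{34620} - \frac{20876}{\frac{1}{-230}} = \frac{1}{34620} - \frac{20876}{- \frac{1}{230}} = \frac{1}{34620} - -4801480 = \frac{1}{34620} + 4801480 = \frac{166227237601}{34620}$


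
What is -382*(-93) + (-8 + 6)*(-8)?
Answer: 35542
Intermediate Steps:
-382*(-93) + (-8 + 6)*(-8) = 35526 - 2*(-8) = 35526 + 16 = 35542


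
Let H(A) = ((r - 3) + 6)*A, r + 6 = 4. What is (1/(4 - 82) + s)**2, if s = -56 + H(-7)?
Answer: 24157225/6084 ≈ 3970.6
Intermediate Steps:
r = -2 (r = -6 + 4 = -2)
H(A) = A (H(A) = ((-2 - 3) + 6)*A = (-5 + 6)*A = 1*A = A)
s = -63 (s = -56 - 7 = -63)
(1/(4 - 82) + s)**2 = (1/(4 - 82) - 63)**2 = (1/(-78) - 63)**2 = (-1/78 - 63)**2 = (-4915/78)**2 = 24157225/6084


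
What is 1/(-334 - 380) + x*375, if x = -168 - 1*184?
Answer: -94248001/714 ≈ -1.3200e+5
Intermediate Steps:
x = -352 (x = -168 - 184 = -352)
1/(-334 - 380) + x*375 = 1/(-334 - 380) - 352*375 = 1/(-714) - 132000 = -1/714 - 132000 = -94248001/714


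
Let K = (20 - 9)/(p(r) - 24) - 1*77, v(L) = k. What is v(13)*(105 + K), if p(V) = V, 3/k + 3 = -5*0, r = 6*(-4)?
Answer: -1333/48 ≈ -27.771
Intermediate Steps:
r = -24
k = -1 (k = 3/(-3 - 5*0) = 3/(-3 + 0) = 3/(-3) = 3*(-⅓) = -1)
v(L) = -1
K = -3707/48 (K = (20 - 9)/(-24 - 24) - 1*77 = 11/(-48) - 77 = 11*(-1/48) - 77 = -11/48 - 77 = -3707/48 ≈ -77.229)
v(13)*(105 + K) = -(105 - 3707/48) = -1*1333/48 = -1333/48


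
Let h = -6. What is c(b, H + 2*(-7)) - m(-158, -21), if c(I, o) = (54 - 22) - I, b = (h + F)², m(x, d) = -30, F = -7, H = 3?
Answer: -107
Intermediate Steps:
b = 169 (b = (-6 - 7)² = (-13)² = 169)
c(I, o) = 32 - I
c(b, H + 2*(-7)) - m(-158, -21) = (32 - 1*169) - 1*(-30) = (32 - 169) + 30 = -137 + 30 = -107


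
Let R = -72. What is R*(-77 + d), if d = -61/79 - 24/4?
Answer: 476496/79 ≈ 6031.6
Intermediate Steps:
d = -535/79 (d = -61*1/79 - 24*¼ = -61/79 - 6 = -535/79 ≈ -6.7721)
R*(-77 + d) = -72*(-77 - 535/79) = -72*(-6618/79) = 476496/79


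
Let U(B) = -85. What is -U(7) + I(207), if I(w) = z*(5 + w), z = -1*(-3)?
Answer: 721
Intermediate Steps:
z = 3
I(w) = 15 + 3*w (I(w) = 3*(5 + w) = 15 + 3*w)
-U(7) + I(207) = -1*(-85) + (15 + 3*207) = 85 + (15 + 621) = 85 + 636 = 721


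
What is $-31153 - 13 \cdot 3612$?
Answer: $-78109$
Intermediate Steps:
$-31153 - 13 \cdot 3612 = -31153 - 46956 = -78109$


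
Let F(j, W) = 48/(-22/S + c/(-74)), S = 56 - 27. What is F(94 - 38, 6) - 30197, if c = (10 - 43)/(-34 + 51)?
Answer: -808584779/26719 ≈ -30263.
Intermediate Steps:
S = 29
c = -33/17 ≈ -1.9412
F(j, W) = -1751136/26719 (F(j, W) = 48/(-22/29 - 33/17/(-74)) = 48/(-22*1/29 - 33/17*(-1/74)) = 48/(-22/29 + 33/1258) = 48/(-26719/36482) = 48*(-36482/26719) = -1751136/26719)
F(94 - 38, 6) - 30197 = -1751136/26719 - 30197 = -808584779/26719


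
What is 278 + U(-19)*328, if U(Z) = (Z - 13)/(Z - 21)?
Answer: 2702/5 ≈ 540.40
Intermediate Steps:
U(Z) = (-13 + Z)/(-21 + Z)
278 + U(-19)*328 = 278 + ((-13 - 19)/(-21 - 19))*328 = 278 + (-32/(-40))*328 = 278 - 1/40*(-32)*328 = 278 + (4/5)*328 = 278 + 1312/5 = 2702/5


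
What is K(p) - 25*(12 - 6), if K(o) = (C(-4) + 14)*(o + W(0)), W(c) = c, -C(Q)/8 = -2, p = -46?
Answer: -1530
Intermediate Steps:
C(Q) = 16 (C(Q) = -8*(-2) = 16)
K(o) = 30*o (K(o) = (16 + 14)*(o + 0) = 30*o)
K(p) - 25*(12 - 6) = 30*(-46) - 25*(12 - 6) = -1380 - 25*6 = -1380 - 150 = -1530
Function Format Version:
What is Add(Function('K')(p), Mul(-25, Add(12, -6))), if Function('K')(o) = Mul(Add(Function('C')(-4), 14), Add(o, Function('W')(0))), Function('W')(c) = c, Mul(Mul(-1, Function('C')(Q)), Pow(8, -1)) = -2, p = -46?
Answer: -1530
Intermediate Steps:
Function('C')(Q) = 16 (Function('C')(Q) = Mul(-8, -2) = 16)
Function('K')(o) = Mul(30, o) (Function('K')(o) = Mul(Add(16, 14), Add(o, 0)) = Mul(30, o))
Add(Function('K')(p), Mul(-25, Add(12, -6))) = Add(Mul(30, -46), Mul(-25, Add(12, -6))) = Add(-1380, Mul(-25, 6)) = Add(-1380, -150) = -1530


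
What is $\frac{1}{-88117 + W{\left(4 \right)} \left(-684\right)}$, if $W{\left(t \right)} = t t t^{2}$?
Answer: $- \frac{1}{263221} \approx -3.7991 \cdot 10^{-6}$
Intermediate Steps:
$W{\left(t \right)} = t^{4}$ ($W{\left(t \right)} = t^{2} t^{2} = t^{4}$)
$\frac{1}{-88117 + W{\left(4 \right)} \left(-684\right)} = \frac{1}{-88117 + 4^{4} \left(-684\right)} = \frac{1}{-88117 + 256 \left(-684\right)} = \frac{1}{-88117 - 175104} = \frac{1}{-263221} = - \frac{1}{263221}$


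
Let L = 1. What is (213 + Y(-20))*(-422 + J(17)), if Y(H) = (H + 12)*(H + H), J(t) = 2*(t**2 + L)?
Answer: 84214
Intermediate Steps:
J(t) = 2 + 2*t**2 (J(t) = 2*(t**2 + 1) = 2*(1 + t**2) = 2 + 2*t**2)
Y(H) = 2*H*(12 + H) (Y(H) = (12 + H)*(2*H) = 2*H*(12 + H))
(213 + Y(-20))*(-422 + J(17)) = (213 + 2*(-20)*(12 - 20))*(-422 + (2 + 2*17**2)) = (213 + 2*(-20)*(-8))*(-422 + (2 + 2*289)) = (213 + 320)*(-422 + (2 + 578)) = 533*(-422 + 580) = 533*158 = 84214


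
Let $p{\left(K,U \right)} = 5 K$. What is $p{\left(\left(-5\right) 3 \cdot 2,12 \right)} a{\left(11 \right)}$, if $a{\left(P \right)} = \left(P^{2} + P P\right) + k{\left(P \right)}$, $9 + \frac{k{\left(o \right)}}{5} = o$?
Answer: $-37800$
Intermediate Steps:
$k{\left(o \right)} = -45 + 5 o$
$a{\left(P \right)} = -45 + 2 P^{2} + 5 P$ ($a{\left(P \right)} = \left(P^{2} + P P\right) + \left(-45 + 5 P\right) = \left(P^{2} + P^{2}\right) + \left(-45 + 5 P\right) = 2 P^{2} + \left(-45 + 5 P\right) = -45 + 2 P^{2} + 5 P$)
$p{\left(\left(-5\right) 3 \cdot 2,12 \right)} a{\left(11 \right)} = 5 \left(-5\right) 3 \cdot 2 \left(-45 + 2 \cdot 11^{2} + 5 \cdot 11\right) = 5 \left(\left(-15\right) 2\right) \left(-45 + 2 \cdot 121 + 55\right) = 5 \left(-30\right) \left(-45 + 242 + 55\right) = \left(-150\right) 252 = -37800$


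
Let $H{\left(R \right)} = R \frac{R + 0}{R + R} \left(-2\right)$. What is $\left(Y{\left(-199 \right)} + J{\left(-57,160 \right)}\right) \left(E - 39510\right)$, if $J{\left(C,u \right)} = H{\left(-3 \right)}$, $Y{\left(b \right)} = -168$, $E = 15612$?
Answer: $3943170$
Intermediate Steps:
$H{\left(R \right)} = - R$ ($H{\left(R \right)} = R \frac{R}{2 R} \left(-2\right) = R R \frac{1}{2 R} \left(-2\right) = R \frac{1}{2} \left(-2\right) = \frac{R}{2} \left(-2\right) = - R$)
$J{\left(C,u \right)} = 3$ ($J{\left(C,u \right)} = \left(-1\right) \left(-3\right) = 3$)
$\left(Y{\left(-199 \right)} + J{\left(-57,160 \right)}\right) \left(E - 39510\right) = \left(-168 + 3\right) \left(15612 - 39510\right) = \left(-165\right) \left(-23898\right) = 3943170$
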